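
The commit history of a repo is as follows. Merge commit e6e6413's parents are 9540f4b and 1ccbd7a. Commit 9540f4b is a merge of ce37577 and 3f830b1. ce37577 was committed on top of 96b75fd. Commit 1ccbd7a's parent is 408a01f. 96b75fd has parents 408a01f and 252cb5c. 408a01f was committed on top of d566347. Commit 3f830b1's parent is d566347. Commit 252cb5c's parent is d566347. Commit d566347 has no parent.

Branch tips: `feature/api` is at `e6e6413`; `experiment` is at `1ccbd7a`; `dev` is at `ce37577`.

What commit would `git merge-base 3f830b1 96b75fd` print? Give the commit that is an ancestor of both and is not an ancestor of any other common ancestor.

d566347

Ancestors of 3f830b1: {3f830b1, d566347}.
Ancestors of 96b75fd: {252cb5c, 408a01f, 96b75fd, d566347}.
Common ancestors: {d566347}.
The only common ancestor is d566347, so it is the merge base.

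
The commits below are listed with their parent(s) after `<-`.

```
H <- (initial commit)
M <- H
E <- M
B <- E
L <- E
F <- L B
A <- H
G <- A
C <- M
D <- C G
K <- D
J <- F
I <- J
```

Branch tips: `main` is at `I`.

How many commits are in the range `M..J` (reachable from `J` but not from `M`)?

Reachable from J: {B, E, F, H, J, L, M}.
Reachable from M: {H, M}.
In J's history but not M's: {B, E, F, J, L} — 5 commits.

5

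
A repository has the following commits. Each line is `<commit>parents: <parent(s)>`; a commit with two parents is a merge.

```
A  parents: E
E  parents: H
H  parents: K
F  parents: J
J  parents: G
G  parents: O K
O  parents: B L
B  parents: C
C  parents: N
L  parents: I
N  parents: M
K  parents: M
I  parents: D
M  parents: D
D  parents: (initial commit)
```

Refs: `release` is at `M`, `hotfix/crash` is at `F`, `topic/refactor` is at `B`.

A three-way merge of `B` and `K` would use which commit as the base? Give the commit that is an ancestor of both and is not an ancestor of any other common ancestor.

M

Ancestors of B: {B, C, D, M, N}.
Ancestors of K: {D, K, M}.
Common ancestors: {D, M}.
Among these, M is not an ancestor of any other common ancestor — it is the merge base.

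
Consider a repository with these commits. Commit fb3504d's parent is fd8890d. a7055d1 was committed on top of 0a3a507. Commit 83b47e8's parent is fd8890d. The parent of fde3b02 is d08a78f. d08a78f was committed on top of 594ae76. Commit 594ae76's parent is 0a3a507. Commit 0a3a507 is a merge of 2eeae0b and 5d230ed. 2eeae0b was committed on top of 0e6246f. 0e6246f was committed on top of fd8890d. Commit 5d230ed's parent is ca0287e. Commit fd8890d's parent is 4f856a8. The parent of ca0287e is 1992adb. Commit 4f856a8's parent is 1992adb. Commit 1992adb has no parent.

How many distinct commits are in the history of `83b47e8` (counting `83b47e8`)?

Walking parent pointers from 83b47e8: reachable set = {1992adb, 4f856a8, 83b47e8, fd8890d}.
That is 4 commits.

4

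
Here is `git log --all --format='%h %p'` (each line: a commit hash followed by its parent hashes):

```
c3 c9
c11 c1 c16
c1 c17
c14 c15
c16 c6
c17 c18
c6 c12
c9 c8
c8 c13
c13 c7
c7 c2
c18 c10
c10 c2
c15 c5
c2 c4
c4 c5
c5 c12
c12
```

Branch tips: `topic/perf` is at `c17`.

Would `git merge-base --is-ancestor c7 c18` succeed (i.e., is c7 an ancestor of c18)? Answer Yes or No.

Ancestors of c18: {c10, c12, c18, c2, c4, c5}.
c7 is not in that set, so it is not an ancestor of c18.

No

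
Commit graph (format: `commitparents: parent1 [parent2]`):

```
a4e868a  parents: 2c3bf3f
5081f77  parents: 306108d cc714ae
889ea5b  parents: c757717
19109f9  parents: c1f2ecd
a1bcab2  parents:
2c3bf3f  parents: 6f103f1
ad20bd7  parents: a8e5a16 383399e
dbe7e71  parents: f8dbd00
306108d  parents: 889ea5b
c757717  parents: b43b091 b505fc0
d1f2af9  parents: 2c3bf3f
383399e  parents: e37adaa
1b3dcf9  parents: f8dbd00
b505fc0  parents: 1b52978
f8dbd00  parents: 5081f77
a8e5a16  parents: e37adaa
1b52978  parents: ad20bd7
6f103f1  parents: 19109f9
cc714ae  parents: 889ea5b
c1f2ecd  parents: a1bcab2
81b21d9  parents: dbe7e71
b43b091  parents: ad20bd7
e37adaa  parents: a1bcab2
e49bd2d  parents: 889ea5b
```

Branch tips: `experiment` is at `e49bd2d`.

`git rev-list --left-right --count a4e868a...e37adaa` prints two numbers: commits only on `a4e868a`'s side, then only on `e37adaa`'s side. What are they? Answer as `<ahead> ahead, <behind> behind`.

5 ahead, 1 behind

Reachable from a4e868a: {19109f9, 2c3bf3f, 6f103f1, a1bcab2, a4e868a, c1f2ecd}.
Reachable from e37adaa: {a1bcab2, e37adaa}.
Only in a4e868a's history (ahead): {19109f9, 2c3bf3f, 6f103f1, a4e868a, c1f2ecd} — 5.
Only in e37adaa's history (behind): {e37adaa} — 1.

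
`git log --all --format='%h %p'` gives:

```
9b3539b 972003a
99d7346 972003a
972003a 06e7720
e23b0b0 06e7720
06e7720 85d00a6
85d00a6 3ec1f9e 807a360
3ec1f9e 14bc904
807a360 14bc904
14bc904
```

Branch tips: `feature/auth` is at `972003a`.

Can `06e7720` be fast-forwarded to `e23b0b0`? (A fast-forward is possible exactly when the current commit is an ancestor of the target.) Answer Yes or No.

A fast-forward from 06e7720 to e23b0b0 is possible iff 06e7720 is an ancestor of e23b0b0.
Ancestors of e23b0b0: {06e7720, 14bc904, 3ec1f9e, 807a360, 85d00a6, e23b0b0}.
06e7720 is among them, so fast-forward is possible.

Yes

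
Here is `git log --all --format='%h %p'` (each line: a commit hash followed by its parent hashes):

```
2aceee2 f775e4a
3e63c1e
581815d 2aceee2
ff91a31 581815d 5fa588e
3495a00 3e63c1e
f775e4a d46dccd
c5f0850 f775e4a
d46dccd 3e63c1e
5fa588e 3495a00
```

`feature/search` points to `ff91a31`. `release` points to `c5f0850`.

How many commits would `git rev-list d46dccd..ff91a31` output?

Reachable from ff91a31: {2aceee2, 3495a00, 3e63c1e, 581815d, 5fa588e, d46dccd, f775e4a, ff91a31}.
Reachable from d46dccd: {3e63c1e, d46dccd}.
In ff91a31's history but not d46dccd's: {2aceee2, 3495a00, 581815d, 5fa588e, f775e4a, ff91a31} — 6 commits.

6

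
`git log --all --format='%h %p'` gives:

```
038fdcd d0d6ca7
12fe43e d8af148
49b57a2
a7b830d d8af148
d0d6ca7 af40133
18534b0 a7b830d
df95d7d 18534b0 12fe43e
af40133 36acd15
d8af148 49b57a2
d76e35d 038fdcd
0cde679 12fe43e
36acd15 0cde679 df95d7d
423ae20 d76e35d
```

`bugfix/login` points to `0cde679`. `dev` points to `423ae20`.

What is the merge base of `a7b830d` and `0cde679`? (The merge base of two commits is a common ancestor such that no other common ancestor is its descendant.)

Ancestors of a7b830d: {49b57a2, a7b830d, d8af148}.
Ancestors of 0cde679: {0cde679, 12fe43e, 49b57a2, d8af148}.
Common ancestors: {49b57a2, d8af148}.
Among these, d8af148 is not an ancestor of any other common ancestor — it is the merge base.

d8af148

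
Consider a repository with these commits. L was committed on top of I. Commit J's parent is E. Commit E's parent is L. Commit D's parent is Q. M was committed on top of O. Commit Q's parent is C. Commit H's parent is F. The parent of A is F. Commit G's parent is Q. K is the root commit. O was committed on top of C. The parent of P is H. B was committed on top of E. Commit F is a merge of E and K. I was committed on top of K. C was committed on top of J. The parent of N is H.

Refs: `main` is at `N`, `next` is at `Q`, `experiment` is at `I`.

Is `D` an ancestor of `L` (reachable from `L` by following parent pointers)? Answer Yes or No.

Ancestors of L: {I, K, L}.
D is not in that set, so it is not an ancestor of L.

No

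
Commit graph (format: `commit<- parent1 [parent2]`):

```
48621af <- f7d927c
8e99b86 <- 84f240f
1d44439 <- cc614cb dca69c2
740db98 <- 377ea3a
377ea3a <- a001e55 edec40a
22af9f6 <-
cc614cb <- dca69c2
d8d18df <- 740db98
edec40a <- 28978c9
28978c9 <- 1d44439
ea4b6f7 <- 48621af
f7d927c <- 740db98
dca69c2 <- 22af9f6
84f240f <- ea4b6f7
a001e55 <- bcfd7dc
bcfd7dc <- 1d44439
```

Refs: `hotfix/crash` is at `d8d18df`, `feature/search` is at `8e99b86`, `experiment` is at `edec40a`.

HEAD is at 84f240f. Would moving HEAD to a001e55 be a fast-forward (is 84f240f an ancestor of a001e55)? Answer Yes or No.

No

A fast-forward from 84f240f to a001e55 is possible iff 84f240f is an ancestor of a001e55.
Ancestors of a001e55: {1d44439, 22af9f6, a001e55, bcfd7dc, cc614cb, dca69c2}.
84f240f is not among them, so fast-forward is not possible.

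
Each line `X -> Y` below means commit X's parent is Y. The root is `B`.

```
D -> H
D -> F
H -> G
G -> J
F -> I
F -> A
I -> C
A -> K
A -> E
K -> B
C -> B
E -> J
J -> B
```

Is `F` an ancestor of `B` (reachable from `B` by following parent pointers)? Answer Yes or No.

No

Ancestors of B: {B}.
F is not in that set, so it is not an ancestor of B.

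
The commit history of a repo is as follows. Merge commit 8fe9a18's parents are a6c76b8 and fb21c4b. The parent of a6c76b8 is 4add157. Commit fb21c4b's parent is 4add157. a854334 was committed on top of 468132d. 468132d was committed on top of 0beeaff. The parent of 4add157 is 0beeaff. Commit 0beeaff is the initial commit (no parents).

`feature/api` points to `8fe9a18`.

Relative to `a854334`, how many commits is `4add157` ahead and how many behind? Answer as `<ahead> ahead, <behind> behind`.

1 ahead, 2 behind

Reachable from 4add157: {0beeaff, 4add157}.
Reachable from a854334: {0beeaff, 468132d, a854334}.
Only in 4add157's history (ahead): {4add157} — 1.
Only in a854334's history (behind): {468132d, a854334} — 2.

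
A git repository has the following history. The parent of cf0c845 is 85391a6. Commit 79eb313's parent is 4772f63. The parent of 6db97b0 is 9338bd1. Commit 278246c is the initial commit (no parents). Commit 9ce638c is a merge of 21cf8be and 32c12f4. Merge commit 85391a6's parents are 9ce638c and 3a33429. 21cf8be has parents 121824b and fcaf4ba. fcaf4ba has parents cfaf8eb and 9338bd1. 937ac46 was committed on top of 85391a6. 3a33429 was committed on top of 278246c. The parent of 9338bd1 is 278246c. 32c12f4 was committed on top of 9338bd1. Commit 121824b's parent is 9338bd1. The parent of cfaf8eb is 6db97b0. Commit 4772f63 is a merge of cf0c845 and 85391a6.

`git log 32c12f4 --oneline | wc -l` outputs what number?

Walking parent pointers from 32c12f4: reachable set = {278246c, 32c12f4, 9338bd1}.
That is 3 commits.

3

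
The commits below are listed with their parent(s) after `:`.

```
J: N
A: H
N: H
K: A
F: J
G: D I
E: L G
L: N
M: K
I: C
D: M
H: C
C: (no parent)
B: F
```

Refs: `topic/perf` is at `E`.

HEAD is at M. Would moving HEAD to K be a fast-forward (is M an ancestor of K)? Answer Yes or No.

No

A fast-forward from M to K is possible iff M is an ancestor of K.
Ancestors of K: {A, C, H, K}.
M is not among them, so fast-forward is not possible.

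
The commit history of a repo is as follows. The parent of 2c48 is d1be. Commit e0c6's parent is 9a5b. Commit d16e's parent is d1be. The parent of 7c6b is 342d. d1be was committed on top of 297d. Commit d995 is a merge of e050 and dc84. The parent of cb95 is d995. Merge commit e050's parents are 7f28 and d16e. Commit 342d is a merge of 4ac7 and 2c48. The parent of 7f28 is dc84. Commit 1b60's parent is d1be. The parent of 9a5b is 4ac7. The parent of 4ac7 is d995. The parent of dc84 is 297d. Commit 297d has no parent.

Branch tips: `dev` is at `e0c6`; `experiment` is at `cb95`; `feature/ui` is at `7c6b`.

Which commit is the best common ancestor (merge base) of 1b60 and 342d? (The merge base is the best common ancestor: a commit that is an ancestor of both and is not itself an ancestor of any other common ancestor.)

d1be

Ancestors of 1b60: {1b60, 297d, d1be}.
Ancestors of 342d: {297d, 2c48, 342d, 4ac7, 7f28, d16e, d1be, d995, dc84, e050}.
Common ancestors: {297d, d1be}.
Among these, d1be is not an ancestor of any other common ancestor — it is the merge base.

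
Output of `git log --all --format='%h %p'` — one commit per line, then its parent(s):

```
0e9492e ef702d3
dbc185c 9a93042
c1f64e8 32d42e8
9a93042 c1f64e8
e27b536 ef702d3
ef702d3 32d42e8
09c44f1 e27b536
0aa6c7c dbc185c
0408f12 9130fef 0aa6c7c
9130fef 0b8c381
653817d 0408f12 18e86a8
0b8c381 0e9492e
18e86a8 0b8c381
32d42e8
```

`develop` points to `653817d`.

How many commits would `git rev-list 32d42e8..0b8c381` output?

3

Reachable from 0b8c381: {0b8c381, 0e9492e, 32d42e8, ef702d3}.
Reachable from 32d42e8: {32d42e8}.
In 0b8c381's history but not 32d42e8's: {0b8c381, 0e9492e, ef702d3} — 3 commits.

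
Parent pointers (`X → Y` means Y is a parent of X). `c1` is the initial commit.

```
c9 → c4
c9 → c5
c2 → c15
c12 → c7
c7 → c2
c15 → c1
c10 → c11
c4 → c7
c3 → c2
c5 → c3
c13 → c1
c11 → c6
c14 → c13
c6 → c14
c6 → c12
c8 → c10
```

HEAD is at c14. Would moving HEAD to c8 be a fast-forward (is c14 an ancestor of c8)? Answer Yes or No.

A fast-forward from c14 to c8 is possible iff c14 is an ancestor of c8.
Ancestors of c8: {c1, c10, c11, c12, c13, c14, c15, c2, c6, c7, c8}.
c14 is among them, so fast-forward is possible.

Yes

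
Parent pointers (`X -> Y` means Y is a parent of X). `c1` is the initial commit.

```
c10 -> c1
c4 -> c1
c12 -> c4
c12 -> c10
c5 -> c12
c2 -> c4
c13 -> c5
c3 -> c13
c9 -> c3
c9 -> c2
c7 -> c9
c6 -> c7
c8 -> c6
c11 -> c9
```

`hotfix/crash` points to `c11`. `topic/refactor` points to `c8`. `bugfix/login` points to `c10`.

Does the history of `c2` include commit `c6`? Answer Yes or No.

No

Ancestors of c2: {c1, c2, c4}.
c6 is not in that set, so it is not an ancestor of c2.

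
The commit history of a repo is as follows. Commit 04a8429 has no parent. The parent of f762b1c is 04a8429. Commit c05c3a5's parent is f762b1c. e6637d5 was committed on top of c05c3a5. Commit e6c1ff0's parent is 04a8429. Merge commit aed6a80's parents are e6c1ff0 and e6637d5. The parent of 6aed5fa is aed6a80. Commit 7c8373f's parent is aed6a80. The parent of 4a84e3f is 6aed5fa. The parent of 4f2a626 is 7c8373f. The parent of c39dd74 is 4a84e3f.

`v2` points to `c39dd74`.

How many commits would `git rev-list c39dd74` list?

9

Walking parent pointers from c39dd74: reachable set = {04a8429, 4a84e3f, 6aed5fa, aed6a80, c05c3a5, c39dd74, e6637d5, e6c1ff0, f762b1c}.
That is 9 commits.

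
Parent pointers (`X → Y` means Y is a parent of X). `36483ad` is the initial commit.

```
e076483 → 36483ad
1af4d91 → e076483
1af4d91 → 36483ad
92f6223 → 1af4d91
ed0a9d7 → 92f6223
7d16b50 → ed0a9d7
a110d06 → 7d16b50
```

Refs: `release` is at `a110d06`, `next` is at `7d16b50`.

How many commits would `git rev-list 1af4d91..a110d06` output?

Reachable from a110d06: {1af4d91, 36483ad, 7d16b50, 92f6223, a110d06, e076483, ed0a9d7}.
Reachable from 1af4d91: {1af4d91, 36483ad, e076483}.
In a110d06's history but not 1af4d91's: {7d16b50, 92f6223, a110d06, ed0a9d7} — 4 commits.

4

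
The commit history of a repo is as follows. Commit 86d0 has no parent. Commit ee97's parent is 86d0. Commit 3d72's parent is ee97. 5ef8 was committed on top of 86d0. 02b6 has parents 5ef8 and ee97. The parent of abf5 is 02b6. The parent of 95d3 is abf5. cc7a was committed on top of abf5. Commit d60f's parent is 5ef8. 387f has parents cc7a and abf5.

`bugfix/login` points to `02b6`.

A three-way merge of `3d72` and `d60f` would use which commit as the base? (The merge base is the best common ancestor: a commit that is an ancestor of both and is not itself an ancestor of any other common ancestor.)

86d0

Ancestors of 3d72: {3d72, 86d0, ee97}.
Ancestors of d60f: {5ef8, 86d0, d60f}.
Common ancestors: {86d0}.
The only common ancestor is 86d0, so it is the merge base.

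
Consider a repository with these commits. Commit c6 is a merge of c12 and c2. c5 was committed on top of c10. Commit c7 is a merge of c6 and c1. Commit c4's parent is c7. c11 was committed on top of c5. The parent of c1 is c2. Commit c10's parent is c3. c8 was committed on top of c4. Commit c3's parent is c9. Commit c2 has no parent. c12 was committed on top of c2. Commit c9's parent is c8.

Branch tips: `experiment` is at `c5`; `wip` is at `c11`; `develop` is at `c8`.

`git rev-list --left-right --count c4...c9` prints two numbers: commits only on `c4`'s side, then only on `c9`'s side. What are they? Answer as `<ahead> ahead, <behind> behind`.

Reachable from c4: {c1, c12, c2, c4, c6, c7}.
Reachable from c9: {c1, c12, c2, c4, c6, c7, c8, c9}.
Only in c4's history (ahead): {} — 0.
Only in c9's history (behind): {c8, c9} — 2.

0 ahead, 2 behind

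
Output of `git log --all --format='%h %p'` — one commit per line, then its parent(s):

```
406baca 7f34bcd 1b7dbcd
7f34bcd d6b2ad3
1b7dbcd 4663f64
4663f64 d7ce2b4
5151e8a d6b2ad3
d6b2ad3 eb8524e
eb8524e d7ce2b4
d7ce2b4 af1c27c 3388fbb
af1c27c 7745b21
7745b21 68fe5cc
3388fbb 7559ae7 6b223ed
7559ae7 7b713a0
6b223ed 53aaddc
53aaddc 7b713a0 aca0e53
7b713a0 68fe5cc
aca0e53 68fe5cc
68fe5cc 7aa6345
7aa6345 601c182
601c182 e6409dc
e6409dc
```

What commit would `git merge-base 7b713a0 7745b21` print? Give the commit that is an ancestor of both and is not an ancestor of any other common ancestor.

Ancestors of 7b713a0: {601c182, 68fe5cc, 7aa6345, 7b713a0, e6409dc}.
Ancestors of 7745b21: {601c182, 68fe5cc, 7745b21, 7aa6345, e6409dc}.
Common ancestors: {601c182, 68fe5cc, 7aa6345, e6409dc}.
Among these, 68fe5cc is not an ancestor of any other common ancestor — it is the merge base.

68fe5cc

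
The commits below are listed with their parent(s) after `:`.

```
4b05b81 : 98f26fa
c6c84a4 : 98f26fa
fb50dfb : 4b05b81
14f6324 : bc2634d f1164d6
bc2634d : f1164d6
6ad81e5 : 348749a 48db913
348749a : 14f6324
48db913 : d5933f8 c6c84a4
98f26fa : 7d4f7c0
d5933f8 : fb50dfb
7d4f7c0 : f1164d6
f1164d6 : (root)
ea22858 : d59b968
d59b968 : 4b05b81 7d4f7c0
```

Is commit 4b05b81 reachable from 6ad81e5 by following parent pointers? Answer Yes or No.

Yes

Ancestors of 6ad81e5 (commits reachable by following parents): {14f6324, 348749a, 48db913, 4b05b81, 6ad81e5, 7d4f7c0, 98f26fa, bc2634d, c6c84a4, d5933f8, f1164d6, fb50dfb}.
4b05b81 is in that set, so it is an ancestor of 6ad81e5.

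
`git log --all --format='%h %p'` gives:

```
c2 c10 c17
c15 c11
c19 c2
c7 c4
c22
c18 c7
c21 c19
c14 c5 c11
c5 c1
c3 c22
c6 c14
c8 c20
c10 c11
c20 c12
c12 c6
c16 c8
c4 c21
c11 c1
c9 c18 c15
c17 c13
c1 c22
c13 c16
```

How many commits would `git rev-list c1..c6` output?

Reachable from c6: {c1, c11, c14, c22, c5, c6}.
Reachable from c1: {c1, c22}.
In c6's history but not c1's: {c11, c14, c5, c6} — 4 commits.

4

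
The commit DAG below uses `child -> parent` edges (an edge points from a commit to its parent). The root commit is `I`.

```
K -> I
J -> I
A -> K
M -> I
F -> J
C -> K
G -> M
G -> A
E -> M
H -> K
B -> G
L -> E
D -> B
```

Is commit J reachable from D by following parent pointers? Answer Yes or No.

Ancestors of D: {A, B, D, G, I, K, M}.
J is not in that set, so it is not an ancestor of D.

No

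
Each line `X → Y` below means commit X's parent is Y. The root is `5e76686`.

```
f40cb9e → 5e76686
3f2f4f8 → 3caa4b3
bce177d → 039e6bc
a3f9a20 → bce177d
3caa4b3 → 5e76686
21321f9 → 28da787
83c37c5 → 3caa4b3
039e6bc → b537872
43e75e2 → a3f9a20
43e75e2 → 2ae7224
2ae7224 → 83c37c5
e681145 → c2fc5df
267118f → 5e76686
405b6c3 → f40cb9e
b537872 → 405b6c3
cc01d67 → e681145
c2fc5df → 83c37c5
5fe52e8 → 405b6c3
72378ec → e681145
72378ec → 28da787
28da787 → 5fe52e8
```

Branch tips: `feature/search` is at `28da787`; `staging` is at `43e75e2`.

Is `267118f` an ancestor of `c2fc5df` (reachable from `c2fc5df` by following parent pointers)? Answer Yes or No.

Ancestors of c2fc5df: {3caa4b3, 5e76686, 83c37c5, c2fc5df}.
267118f is not in that set, so it is not an ancestor of c2fc5df.

No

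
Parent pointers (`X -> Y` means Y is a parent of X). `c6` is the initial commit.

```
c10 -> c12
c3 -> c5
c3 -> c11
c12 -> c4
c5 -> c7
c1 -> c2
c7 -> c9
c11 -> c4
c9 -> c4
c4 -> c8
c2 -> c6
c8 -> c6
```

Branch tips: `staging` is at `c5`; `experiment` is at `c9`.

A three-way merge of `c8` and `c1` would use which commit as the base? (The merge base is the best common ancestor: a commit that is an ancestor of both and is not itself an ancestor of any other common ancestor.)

Ancestors of c8: {c6, c8}.
Ancestors of c1: {c1, c2, c6}.
Common ancestors: {c6}.
The only common ancestor is c6, so it is the merge base.

c6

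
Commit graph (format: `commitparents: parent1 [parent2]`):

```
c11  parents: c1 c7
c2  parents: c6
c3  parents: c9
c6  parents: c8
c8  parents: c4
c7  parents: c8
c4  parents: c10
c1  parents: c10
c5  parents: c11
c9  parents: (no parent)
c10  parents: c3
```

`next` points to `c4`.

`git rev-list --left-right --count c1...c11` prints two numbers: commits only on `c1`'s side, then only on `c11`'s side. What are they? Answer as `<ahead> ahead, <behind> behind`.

0 ahead, 4 behind

Reachable from c1: {c1, c10, c3, c9}.
Reachable from c11: {c1, c10, c11, c3, c4, c7, c8, c9}.
Only in c1's history (ahead): {} — 0.
Only in c11's history (behind): {c11, c4, c7, c8} — 4.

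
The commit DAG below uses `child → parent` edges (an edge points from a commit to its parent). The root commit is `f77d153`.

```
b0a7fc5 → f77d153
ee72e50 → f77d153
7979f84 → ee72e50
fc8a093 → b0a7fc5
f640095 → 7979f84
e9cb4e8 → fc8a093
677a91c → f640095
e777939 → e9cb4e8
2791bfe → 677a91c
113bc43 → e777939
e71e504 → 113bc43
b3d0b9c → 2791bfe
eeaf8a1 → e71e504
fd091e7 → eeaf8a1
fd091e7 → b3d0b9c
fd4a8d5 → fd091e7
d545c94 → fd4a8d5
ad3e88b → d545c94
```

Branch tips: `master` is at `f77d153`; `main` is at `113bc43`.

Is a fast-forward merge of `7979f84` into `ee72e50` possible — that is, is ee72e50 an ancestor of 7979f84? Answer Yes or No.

A fast-forward from ee72e50 to 7979f84 is possible iff ee72e50 is an ancestor of 7979f84.
Ancestors of 7979f84: {7979f84, ee72e50, f77d153}.
ee72e50 is among them, so fast-forward is possible.

Yes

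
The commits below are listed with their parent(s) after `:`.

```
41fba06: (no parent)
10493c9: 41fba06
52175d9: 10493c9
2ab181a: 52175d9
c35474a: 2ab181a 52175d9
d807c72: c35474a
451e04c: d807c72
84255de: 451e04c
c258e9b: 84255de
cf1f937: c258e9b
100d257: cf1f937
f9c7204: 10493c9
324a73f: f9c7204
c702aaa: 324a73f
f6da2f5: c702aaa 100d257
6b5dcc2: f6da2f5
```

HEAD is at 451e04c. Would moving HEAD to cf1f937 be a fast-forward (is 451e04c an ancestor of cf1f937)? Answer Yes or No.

Yes

A fast-forward from 451e04c to cf1f937 is possible iff 451e04c is an ancestor of cf1f937.
Ancestors of cf1f937: {10493c9, 2ab181a, 41fba06, 451e04c, 52175d9, 84255de, c258e9b, c35474a, cf1f937, d807c72}.
451e04c is among them, so fast-forward is possible.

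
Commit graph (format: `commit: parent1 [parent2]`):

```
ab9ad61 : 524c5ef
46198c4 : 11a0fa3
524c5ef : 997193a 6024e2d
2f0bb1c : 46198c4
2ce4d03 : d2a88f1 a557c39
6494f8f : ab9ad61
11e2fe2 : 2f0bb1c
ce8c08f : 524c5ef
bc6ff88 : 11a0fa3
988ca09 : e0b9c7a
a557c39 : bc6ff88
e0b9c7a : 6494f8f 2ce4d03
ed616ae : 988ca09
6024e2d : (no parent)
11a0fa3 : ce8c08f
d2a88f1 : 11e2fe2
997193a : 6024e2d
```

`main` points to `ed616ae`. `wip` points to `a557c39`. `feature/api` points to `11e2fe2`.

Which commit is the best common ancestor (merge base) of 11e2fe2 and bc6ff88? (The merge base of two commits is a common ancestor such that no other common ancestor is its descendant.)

11a0fa3

Ancestors of 11e2fe2: {11a0fa3, 11e2fe2, 2f0bb1c, 46198c4, 524c5ef, 6024e2d, 997193a, ce8c08f}.
Ancestors of bc6ff88: {11a0fa3, 524c5ef, 6024e2d, 997193a, bc6ff88, ce8c08f}.
Common ancestors: {11a0fa3, 524c5ef, 6024e2d, 997193a, ce8c08f}.
Among these, 11a0fa3 is not an ancestor of any other common ancestor — it is the merge base.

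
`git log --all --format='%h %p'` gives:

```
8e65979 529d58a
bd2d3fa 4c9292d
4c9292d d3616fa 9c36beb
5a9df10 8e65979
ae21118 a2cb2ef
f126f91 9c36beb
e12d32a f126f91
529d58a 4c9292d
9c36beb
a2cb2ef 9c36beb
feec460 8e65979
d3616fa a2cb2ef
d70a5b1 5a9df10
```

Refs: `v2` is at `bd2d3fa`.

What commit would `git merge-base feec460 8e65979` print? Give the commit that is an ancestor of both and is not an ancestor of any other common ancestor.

8e65979

Ancestors of feec460: {4c9292d, 529d58a, 8e65979, 9c36beb, a2cb2ef, d3616fa, feec460}.
Ancestors of 8e65979: {4c9292d, 529d58a, 8e65979, 9c36beb, a2cb2ef, d3616fa}.
Common ancestors: {4c9292d, 529d58a, 8e65979, 9c36beb, a2cb2ef, d3616fa}.
Among these, 8e65979 is not an ancestor of any other common ancestor — it is the merge base.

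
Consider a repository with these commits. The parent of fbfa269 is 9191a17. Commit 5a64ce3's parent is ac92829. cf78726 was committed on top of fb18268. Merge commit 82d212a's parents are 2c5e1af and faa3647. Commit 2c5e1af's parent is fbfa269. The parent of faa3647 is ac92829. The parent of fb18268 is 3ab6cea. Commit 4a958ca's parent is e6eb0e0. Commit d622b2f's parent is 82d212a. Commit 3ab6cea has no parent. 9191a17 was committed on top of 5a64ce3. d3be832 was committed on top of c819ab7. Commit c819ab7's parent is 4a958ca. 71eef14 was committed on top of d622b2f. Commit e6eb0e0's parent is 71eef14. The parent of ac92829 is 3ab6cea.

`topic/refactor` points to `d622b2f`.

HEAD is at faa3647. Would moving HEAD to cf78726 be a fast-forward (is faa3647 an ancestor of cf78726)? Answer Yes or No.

No

A fast-forward from faa3647 to cf78726 is possible iff faa3647 is an ancestor of cf78726.
Ancestors of cf78726: {3ab6cea, cf78726, fb18268}.
faa3647 is not among them, so fast-forward is not possible.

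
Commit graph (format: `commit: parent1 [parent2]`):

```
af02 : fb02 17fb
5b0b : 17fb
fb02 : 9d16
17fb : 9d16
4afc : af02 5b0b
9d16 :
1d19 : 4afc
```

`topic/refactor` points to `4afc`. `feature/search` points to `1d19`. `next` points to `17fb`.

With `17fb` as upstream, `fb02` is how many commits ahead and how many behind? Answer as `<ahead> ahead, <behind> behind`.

Reachable from fb02: {9d16, fb02}.
Reachable from 17fb: {17fb, 9d16}.
Only in fb02's history (ahead): {fb02} — 1.
Only in 17fb's history (behind): {17fb} — 1.

1 ahead, 1 behind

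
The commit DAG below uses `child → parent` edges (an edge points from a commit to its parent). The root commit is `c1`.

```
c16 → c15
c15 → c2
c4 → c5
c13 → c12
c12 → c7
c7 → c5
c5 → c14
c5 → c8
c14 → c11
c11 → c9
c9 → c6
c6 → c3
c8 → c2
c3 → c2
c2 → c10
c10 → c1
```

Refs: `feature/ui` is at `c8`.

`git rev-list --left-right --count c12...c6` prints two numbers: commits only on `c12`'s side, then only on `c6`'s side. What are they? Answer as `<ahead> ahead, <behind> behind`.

Reachable from c12: {c1, c10, c11, c12, c14, c2, c3, c5, c6, c7, c8, c9}.
Reachable from c6: {c1, c10, c2, c3, c6}.
Only in c12's history (ahead): {c11, c12, c14, c5, c7, c8, c9} — 7.
Only in c6's history (behind): {} — 0.

7 ahead, 0 behind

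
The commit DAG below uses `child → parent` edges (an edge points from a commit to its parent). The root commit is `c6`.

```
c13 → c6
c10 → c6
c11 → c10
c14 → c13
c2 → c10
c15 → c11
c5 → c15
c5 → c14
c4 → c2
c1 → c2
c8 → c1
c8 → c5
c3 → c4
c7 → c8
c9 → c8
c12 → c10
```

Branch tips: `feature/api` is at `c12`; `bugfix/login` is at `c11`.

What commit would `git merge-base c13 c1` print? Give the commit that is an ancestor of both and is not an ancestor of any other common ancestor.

c6

Ancestors of c13: {c13, c6}.
Ancestors of c1: {c1, c10, c2, c6}.
Common ancestors: {c6}.
The only common ancestor is c6, so it is the merge base.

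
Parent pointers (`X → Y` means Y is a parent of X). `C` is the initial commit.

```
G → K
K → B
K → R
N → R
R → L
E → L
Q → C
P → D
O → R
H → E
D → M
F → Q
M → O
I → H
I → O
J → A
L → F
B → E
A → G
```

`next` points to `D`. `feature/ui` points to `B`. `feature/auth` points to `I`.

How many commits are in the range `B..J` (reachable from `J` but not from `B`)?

5

Reachable from J: {A, B, C, E, F, G, J, K, L, Q, R}.
Reachable from B: {B, C, E, F, L, Q}.
In J's history but not B's: {A, G, J, K, R} — 5 commits.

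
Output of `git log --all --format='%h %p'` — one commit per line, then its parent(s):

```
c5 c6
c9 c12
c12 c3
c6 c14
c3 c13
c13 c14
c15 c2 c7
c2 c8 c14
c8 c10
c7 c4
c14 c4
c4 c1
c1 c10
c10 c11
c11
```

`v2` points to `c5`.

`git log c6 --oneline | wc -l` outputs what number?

6

Walking parent pointers from c6: reachable set = {c1, c10, c11, c14, c4, c6}.
That is 6 commits.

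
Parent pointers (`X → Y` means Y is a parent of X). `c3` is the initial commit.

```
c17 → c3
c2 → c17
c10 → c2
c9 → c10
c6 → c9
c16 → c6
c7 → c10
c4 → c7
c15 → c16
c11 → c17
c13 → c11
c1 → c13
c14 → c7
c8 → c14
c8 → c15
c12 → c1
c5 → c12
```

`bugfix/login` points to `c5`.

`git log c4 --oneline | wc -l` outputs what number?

6

Walking parent pointers from c4: reachable set = {c10, c17, c2, c3, c4, c7}.
That is 6 commits.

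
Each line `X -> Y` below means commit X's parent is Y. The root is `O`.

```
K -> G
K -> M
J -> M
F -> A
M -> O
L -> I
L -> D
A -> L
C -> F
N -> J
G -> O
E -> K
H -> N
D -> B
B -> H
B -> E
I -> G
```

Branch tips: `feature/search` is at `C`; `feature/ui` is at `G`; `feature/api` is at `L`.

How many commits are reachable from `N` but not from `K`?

Reachable from N: {J, M, N, O}.
Reachable from K: {G, K, M, O}.
In N's history but not K's: {J, N} — 2 commits.

2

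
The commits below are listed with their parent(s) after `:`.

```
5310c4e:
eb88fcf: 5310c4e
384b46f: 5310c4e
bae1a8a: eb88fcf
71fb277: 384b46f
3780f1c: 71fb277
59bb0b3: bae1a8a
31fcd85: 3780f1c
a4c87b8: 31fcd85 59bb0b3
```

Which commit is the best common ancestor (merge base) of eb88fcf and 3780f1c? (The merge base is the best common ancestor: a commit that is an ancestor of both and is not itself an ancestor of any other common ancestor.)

Ancestors of eb88fcf: {5310c4e, eb88fcf}.
Ancestors of 3780f1c: {3780f1c, 384b46f, 5310c4e, 71fb277}.
Common ancestors: {5310c4e}.
The only common ancestor is 5310c4e, so it is the merge base.

5310c4e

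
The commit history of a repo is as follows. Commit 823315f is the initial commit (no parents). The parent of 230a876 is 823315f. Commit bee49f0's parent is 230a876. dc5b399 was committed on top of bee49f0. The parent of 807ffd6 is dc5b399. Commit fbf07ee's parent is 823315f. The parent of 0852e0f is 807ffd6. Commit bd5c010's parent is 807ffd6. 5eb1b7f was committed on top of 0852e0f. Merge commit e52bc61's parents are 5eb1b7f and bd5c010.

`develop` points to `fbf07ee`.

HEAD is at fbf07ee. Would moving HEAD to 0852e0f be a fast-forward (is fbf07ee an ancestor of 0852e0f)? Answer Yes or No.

A fast-forward from fbf07ee to 0852e0f is possible iff fbf07ee is an ancestor of 0852e0f.
Ancestors of 0852e0f: {0852e0f, 230a876, 807ffd6, 823315f, bee49f0, dc5b399}.
fbf07ee is not among them, so fast-forward is not possible.

No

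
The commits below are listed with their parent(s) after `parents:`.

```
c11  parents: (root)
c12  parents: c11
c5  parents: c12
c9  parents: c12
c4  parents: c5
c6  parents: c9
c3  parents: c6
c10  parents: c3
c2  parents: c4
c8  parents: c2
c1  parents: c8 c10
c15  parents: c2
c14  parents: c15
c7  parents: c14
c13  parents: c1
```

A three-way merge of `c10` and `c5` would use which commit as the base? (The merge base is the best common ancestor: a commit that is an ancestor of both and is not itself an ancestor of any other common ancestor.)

c12

Ancestors of c10: {c10, c11, c12, c3, c6, c9}.
Ancestors of c5: {c11, c12, c5}.
Common ancestors: {c11, c12}.
Among these, c12 is not an ancestor of any other common ancestor — it is the merge base.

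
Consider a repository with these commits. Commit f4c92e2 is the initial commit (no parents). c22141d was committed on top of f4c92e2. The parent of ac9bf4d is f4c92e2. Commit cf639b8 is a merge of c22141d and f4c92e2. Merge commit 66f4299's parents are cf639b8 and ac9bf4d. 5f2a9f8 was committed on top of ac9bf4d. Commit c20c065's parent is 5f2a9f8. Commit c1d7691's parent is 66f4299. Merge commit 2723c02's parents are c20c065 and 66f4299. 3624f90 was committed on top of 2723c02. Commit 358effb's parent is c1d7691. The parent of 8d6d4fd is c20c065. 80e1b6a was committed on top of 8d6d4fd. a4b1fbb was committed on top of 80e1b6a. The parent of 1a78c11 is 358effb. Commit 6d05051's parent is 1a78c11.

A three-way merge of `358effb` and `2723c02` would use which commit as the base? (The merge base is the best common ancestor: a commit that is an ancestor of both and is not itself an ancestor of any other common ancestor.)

Ancestors of 358effb: {358effb, 66f4299, ac9bf4d, c1d7691, c22141d, cf639b8, f4c92e2}.
Ancestors of 2723c02: {2723c02, 5f2a9f8, 66f4299, ac9bf4d, c20c065, c22141d, cf639b8, f4c92e2}.
Common ancestors: {66f4299, ac9bf4d, c22141d, cf639b8, f4c92e2}.
Among these, 66f4299 is not an ancestor of any other common ancestor — it is the merge base.

66f4299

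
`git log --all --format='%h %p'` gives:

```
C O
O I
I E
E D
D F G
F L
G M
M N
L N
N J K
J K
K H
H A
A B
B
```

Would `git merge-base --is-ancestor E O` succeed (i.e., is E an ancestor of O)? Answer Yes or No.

Yes

Ancestors of O (commits reachable by following parents): {A, B, D, E, F, G, H, I, J, K, L, M, N, O}.
E is in that set, so it is an ancestor of O.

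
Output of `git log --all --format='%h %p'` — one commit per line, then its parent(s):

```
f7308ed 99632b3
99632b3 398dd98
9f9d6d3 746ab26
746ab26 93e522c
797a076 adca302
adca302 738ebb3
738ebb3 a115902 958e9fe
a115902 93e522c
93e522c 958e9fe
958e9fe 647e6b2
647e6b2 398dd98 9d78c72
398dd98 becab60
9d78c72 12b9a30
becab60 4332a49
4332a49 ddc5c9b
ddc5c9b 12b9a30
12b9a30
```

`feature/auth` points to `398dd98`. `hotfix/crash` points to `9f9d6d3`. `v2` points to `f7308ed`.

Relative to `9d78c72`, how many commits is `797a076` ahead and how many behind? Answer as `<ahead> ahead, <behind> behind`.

Reachable from 797a076: {12b9a30, 398dd98, 4332a49, 647e6b2, 738ebb3, 797a076, 93e522c, 958e9fe, 9d78c72, a115902, adca302, becab60, ddc5c9b}.
Reachable from 9d78c72: {12b9a30, 9d78c72}.
Only in 797a076's history (ahead): {398dd98, 4332a49, 647e6b2, 738ebb3, 797a076, 93e522c, 958e9fe, a115902, adca302, becab60, ddc5c9b} — 11.
Only in 9d78c72's history (behind): {} — 0.

11 ahead, 0 behind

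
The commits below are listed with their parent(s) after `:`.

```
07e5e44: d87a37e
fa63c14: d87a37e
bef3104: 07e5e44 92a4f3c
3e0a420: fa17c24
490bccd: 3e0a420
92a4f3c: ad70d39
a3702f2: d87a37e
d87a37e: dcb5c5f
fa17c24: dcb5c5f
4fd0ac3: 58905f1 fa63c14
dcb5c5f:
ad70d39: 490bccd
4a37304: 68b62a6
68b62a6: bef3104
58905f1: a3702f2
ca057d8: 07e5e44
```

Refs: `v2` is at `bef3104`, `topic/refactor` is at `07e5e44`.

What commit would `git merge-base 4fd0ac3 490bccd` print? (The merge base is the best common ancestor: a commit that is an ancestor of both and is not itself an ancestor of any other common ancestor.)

Ancestors of 4fd0ac3: {4fd0ac3, 58905f1, a3702f2, d87a37e, dcb5c5f, fa63c14}.
Ancestors of 490bccd: {3e0a420, 490bccd, dcb5c5f, fa17c24}.
Common ancestors: {dcb5c5f}.
The only common ancestor is dcb5c5f, so it is the merge base.

dcb5c5f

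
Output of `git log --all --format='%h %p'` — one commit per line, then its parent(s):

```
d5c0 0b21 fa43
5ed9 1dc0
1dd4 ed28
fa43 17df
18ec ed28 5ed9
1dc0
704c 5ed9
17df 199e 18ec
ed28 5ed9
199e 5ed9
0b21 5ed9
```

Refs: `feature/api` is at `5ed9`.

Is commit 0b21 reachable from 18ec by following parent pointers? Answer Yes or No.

No

Ancestors of 18ec: {18ec, 1dc0, 5ed9, ed28}.
0b21 is not in that set, so it is not an ancestor of 18ec.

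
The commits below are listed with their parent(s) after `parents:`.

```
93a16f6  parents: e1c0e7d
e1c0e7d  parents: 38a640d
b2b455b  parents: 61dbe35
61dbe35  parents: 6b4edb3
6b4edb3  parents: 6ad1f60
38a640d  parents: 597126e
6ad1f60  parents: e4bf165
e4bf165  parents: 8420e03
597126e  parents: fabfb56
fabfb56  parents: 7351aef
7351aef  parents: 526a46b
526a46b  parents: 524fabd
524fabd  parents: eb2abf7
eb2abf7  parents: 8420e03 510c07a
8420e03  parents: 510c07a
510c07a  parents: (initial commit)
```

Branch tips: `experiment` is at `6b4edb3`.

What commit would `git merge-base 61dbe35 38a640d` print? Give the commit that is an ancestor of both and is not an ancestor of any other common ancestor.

8420e03

Ancestors of 61dbe35: {510c07a, 61dbe35, 6ad1f60, 6b4edb3, 8420e03, e4bf165}.
Ancestors of 38a640d: {38a640d, 510c07a, 524fabd, 526a46b, 597126e, 7351aef, 8420e03, eb2abf7, fabfb56}.
Common ancestors: {510c07a, 8420e03}.
Among these, 8420e03 is not an ancestor of any other common ancestor — it is the merge base.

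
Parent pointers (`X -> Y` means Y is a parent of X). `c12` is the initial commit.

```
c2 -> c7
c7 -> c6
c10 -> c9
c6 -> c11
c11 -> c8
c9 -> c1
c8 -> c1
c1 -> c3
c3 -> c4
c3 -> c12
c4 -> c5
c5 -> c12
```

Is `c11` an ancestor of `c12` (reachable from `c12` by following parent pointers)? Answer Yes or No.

Ancestors of c12: {c12}.
c11 is not in that set, so it is not an ancestor of c12.

No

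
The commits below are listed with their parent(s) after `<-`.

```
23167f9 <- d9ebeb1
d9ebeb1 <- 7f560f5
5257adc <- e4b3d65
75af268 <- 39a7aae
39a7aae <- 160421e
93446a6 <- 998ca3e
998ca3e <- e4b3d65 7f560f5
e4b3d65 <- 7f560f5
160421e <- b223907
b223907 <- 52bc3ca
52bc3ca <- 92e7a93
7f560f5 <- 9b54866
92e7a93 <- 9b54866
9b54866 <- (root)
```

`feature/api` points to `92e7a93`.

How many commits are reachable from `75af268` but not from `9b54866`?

6

Reachable from 75af268: {160421e, 39a7aae, 52bc3ca, 75af268, 92e7a93, 9b54866, b223907}.
Reachable from 9b54866: {9b54866}.
In 75af268's history but not 9b54866's: {160421e, 39a7aae, 52bc3ca, 75af268, 92e7a93, b223907} — 6 commits.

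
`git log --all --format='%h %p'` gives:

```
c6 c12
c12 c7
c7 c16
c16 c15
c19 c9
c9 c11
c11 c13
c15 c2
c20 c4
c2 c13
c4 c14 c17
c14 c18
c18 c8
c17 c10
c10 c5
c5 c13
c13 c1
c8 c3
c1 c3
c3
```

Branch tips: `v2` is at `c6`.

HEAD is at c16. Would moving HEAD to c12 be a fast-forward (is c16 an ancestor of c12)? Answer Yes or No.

A fast-forward from c16 to c12 is possible iff c16 is an ancestor of c12.
Ancestors of c12: {c1, c12, c13, c15, c16, c2, c3, c7}.
c16 is among them, so fast-forward is possible.

Yes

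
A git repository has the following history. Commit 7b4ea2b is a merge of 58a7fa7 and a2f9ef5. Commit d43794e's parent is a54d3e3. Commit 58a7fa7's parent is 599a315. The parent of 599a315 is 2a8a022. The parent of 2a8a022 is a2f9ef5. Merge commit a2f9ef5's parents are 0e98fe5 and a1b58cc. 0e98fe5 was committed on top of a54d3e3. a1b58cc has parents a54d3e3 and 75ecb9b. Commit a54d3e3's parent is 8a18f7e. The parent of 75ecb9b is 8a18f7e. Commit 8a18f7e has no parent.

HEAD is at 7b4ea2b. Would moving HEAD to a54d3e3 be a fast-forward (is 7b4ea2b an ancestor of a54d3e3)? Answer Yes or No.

No

A fast-forward from 7b4ea2b to a54d3e3 is possible iff 7b4ea2b is an ancestor of a54d3e3.
Ancestors of a54d3e3: {8a18f7e, a54d3e3}.
7b4ea2b is not among them, so fast-forward is not possible.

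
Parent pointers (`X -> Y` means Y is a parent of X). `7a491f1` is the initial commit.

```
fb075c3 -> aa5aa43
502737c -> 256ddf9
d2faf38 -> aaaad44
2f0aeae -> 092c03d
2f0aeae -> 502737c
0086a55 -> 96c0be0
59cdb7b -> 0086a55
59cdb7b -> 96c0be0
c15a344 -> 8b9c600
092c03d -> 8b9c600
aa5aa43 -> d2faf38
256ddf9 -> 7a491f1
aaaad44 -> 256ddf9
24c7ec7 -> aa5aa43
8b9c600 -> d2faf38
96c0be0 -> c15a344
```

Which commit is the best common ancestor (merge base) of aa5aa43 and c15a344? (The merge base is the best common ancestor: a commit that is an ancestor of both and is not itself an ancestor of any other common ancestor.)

Ancestors of aa5aa43: {256ddf9, 7a491f1, aa5aa43, aaaad44, d2faf38}.
Ancestors of c15a344: {256ddf9, 7a491f1, 8b9c600, aaaad44, c15a344, d2faf38}.
Common ancestors: {256ddf9, 7a491f1, aaaad44, d2faf38}.
Among these, d2faf38 is not an ancestor of any other common ancestor — it is the merge base.

d2faf38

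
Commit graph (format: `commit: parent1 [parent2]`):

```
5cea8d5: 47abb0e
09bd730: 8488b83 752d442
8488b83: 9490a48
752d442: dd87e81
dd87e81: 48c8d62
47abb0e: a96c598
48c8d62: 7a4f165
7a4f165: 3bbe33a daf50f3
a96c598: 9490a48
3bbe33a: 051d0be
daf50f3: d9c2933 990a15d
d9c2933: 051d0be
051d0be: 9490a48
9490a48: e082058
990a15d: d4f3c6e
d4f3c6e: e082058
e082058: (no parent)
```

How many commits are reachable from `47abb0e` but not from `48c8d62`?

Reachable from 47abb0e: {47abb0e, 9490a48, a96c598, e082058}.
Reachable from 48c8d62: {051d0be, 3bbe33a, 48c8d62, 7a4f165, 9490a48, 990a15d, d4f3c6e, d9c2933, daf50f3, e082058}.
In 47abb0e's history but not 48c8d62's: {47abb0e, a96c598} — 2 commits.

2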